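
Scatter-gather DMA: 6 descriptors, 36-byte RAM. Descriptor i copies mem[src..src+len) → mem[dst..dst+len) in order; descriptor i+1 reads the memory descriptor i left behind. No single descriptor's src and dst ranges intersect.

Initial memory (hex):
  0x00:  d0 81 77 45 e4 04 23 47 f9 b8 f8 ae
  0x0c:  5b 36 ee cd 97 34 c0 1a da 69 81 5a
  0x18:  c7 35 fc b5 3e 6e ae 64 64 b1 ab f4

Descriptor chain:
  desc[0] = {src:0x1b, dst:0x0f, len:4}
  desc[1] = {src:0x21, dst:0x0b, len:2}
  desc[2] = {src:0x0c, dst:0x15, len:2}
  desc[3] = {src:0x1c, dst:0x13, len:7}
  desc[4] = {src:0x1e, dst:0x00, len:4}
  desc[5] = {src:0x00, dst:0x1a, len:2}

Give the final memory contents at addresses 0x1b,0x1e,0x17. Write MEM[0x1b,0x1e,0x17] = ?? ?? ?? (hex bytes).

MEM[0x1b,0x1e,0x17] = 64 ae 64

#0 dst[0x0f+4] := {0xb5,0x3e,0x6e,0xae}
#1 dst[0x0b+2] := {0xb1,0xab}
#2 dst[0x15+2] := {0xab,0x36}
#3 dst[0x13+7] := {0x3e,0x6e,0xae,0x64,0x64,0xb1,0xab}
#4 dst[0x00+4] := {0xae,0x64,0x64,0xb1}
#5 dst[0x1a+2] := {0xae,0x64}
query mem[0x1b]=0x64, mem[0x1e]=0xae, mem[0x17]=0x64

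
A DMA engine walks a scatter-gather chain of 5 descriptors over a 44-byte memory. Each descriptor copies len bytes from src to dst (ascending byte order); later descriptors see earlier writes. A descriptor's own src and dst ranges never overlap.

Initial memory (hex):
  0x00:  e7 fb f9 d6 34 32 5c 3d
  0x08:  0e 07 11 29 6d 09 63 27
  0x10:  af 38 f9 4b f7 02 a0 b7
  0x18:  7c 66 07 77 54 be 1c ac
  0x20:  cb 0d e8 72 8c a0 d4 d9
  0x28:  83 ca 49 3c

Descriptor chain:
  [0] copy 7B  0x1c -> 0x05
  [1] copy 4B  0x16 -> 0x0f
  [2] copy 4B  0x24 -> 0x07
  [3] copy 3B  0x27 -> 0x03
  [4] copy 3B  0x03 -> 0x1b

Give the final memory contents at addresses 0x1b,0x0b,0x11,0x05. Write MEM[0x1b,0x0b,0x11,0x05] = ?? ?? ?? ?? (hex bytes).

[0] 0x1c->0x05 len=7 : 54 be 1c ac cb 0d e8
[1] 0x16->0x0f len=4 : a0 b7 7c 66
[2] 0x24->0x07 len=4 : 8c a0 d4 d9
[3] 0x27->0x03 len=3 : d9 83 ca
[4] 0x03->0x1b len=3 : d9 83 ca
query mem[0x1b]=0xd9, mem[0x0b]=0xe8, mem[0x11]=0x7c, mem[0x05]=0xca

MEM[0x1b,0x0b,0x11,0x05] = d9 e8 7c ca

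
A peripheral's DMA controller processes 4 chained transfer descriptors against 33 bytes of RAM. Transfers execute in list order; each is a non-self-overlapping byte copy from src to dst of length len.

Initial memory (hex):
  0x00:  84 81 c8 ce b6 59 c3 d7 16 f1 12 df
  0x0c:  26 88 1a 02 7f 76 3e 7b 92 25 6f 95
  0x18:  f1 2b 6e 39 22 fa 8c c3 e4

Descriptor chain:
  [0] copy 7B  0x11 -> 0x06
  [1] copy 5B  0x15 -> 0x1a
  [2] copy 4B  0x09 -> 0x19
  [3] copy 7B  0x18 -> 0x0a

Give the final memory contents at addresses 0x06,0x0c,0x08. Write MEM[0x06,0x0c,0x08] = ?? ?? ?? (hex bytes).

D0: mem[0x06..0x0c] <- [76 3e 7b 92 25 6f 95]
D1: mem[0x1a..0x1e] <- [25 6f 95 f1 2b]
D2: mem[0x19..0x1c] <- [92 25 6f 95]
D3: mem[0x0a..0x10] <- [f1 92 25 6f 95 f1 2b]
query mem[0x06]=0x76, mem[0x0c]=0x25, mem[0x08]=0x7b

MEM[0x06,0x0c,0x08] = 76 25 7b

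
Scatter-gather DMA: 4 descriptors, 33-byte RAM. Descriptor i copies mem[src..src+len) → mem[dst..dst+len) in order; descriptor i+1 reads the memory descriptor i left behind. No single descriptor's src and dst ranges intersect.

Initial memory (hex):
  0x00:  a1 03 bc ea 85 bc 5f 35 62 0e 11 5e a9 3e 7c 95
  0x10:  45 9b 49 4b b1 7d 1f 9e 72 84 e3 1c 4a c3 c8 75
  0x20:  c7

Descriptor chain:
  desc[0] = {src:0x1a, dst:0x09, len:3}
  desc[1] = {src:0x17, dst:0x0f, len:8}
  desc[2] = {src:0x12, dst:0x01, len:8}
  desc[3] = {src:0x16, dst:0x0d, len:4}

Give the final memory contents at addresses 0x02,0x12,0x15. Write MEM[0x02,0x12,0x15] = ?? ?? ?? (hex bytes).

MEM[0x02,0x12,0x15] = 1c e3 c3

D0: mem[0x09..0x0b] <- [e3 1c 4a]
D1: mem[0x0f..0x16] <- [9e 72 84 e3 1c 4a c3 c8]
D2: mem[0x01..0x08] <- [e3 1c 4a c3 c8 9e 72 84]
D3: mem[0x0d..0x10] <- [c8 9e 72 84]
query mem[0x02]=0x1c, mem[0x12]=0xe3, mem[0x15]=0xc3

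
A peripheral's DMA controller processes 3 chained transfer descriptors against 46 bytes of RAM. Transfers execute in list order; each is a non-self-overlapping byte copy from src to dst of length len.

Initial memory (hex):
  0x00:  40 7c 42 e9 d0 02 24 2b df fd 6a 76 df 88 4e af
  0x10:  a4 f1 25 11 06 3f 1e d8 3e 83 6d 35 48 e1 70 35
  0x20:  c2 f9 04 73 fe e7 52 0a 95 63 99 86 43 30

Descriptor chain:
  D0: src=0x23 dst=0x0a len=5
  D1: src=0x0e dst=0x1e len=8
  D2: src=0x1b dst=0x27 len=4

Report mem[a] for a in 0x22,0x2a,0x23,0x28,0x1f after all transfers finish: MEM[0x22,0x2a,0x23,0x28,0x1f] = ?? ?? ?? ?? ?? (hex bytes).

MEM[0x22,0x2a,0x23,0x28,0x1f] = 25 0a 11 48 af

#0 dst[0x0a+5] := {0x73,0xfe,0xe7,0x52,0x0a}
#1 dst[0x1e+8] := {0x0a,0xaf,0xa4,0xf1,0x25,0x11,0x06,0x3f}
#2 dst[0x27+4] := {0x35,0x48,0xe1,0x0a}
query mem[0x22]=0x25, mem[0x2a]=0x0a, mem[0x23]=0x11, mem[0x28]=0x48, mem[0x1f]=0xaf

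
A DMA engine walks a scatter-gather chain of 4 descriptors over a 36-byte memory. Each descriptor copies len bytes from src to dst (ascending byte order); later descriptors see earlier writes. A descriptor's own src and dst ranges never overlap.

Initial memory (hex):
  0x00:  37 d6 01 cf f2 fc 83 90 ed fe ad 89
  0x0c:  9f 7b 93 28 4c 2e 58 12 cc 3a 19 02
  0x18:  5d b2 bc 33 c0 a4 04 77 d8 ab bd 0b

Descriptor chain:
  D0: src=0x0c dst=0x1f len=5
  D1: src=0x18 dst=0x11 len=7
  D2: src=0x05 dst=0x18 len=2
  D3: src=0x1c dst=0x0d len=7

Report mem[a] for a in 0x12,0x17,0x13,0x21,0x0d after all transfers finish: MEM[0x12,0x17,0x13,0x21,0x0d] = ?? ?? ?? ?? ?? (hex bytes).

MEM[0x12,0x17,0x13,0x21,0x0d] = 93 04 28 93 c0

D0: mem[0x1f..0x23] <- [9f 7b 93 28 4c]
D1: mem[0x11..0x17] <- [5d b2 bc 33 c0 a4 04]
D2: mem[0x18..0x19] <- [fc 83]
D3: mem[0x0d..0x13] <- [c0 a4 04 9f 7b 93 28]
query mem[0x12]=0x93, mem[0x17]=0x04, mem[0x13]=0x28, mem[0x21]=0x93, mem[0x0d]=0xc0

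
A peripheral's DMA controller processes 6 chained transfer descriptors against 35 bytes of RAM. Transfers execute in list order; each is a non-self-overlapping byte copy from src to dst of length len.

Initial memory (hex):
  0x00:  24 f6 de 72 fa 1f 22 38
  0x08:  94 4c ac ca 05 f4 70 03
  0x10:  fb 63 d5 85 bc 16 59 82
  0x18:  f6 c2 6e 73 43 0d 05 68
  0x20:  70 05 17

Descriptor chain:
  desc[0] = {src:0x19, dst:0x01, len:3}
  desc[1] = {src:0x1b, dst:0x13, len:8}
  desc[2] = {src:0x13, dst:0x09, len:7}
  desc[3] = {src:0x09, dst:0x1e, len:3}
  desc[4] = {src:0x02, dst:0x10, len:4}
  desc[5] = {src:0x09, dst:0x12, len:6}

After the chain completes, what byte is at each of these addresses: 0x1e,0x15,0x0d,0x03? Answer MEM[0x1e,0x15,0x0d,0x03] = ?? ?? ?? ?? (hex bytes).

MEM[0x1e,0x15,0x0d,0x03] = 73 05 68 73

#0 dst[0x01+3] := {0xc2,0x6e,0x73}
#1 dst[0x13+8] := {0x73,0x43,0x0d,0x05,0x68,0x70,0x05,0x17}
#2 dst[0x09+7] := {0x73,0x43,0x0d,0x05,0x68,0x70,0x05}
#3 dst[0x1e+3] := {0x73,0x43,0x0d}
#4 dst[0x10+4] := {0x6e,0x73,0xfa,0x1f}
#5 dst[0x12+6] := {0x73,0x43,0x0d,0x05,0x68,0x70}
query mem[0x1e]=0x73, mem[0x15]=0x05, mem[0x0d]=0x68, mem[0x03]=0x73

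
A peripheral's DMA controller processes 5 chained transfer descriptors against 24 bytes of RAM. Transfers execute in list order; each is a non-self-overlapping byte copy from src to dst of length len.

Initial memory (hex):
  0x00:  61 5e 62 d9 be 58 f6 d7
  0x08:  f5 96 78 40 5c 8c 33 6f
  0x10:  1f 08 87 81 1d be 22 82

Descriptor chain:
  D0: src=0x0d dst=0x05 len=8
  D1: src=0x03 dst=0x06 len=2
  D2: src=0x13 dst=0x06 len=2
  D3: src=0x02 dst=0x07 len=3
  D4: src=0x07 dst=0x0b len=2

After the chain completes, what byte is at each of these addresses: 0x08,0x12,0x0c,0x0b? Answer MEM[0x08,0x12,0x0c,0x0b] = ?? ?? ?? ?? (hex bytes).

  after D0: wrote 8B at 0x05 = 8c336f1f0887811d
  after D1: wrote 2B at 0x06 = d9be
  after D2: wrote 2B at 0x06 = 811d
  after D3: wrote 3B at 0x07 = 62d9be
  after D4: wrote 2B at 0x0b = 62d9
query mem[0x08]=0xd9, mem[0x12]=0x87, mem[0x0c]=0xd9, mem[0x0b]=0x62

MEM[0x08,0x12,0x0c,0x0b] = d9 87 d9 62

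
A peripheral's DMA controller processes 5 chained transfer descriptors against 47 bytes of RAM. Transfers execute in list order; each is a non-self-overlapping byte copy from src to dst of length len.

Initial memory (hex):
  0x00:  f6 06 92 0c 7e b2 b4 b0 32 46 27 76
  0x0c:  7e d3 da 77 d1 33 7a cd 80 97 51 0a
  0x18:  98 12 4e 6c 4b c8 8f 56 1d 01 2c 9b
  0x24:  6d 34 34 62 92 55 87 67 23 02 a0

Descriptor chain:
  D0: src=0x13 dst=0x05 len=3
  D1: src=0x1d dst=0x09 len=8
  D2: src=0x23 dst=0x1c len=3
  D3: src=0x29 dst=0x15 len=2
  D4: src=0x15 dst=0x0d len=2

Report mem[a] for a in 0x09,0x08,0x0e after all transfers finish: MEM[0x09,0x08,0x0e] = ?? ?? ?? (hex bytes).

MEM[0x09,0x08,0x0e] = c8 32 87

D0: mem[0x05..0x07] <- [cd 80 97]
D1: mem[0x09..0x10] <- [c8 8f 56 1d 01 2c 9b 6d]
D2: mem[0x1c..0x1e] <- [9b 6d 34]
D3: mem[0x15..0x16] <- [55 87]
D4: mem[0x0d..0x0e] <- [55 87]
query mem[0x09]=0xc8, mem[0x08]=0x32, mem[0x0e]=0x87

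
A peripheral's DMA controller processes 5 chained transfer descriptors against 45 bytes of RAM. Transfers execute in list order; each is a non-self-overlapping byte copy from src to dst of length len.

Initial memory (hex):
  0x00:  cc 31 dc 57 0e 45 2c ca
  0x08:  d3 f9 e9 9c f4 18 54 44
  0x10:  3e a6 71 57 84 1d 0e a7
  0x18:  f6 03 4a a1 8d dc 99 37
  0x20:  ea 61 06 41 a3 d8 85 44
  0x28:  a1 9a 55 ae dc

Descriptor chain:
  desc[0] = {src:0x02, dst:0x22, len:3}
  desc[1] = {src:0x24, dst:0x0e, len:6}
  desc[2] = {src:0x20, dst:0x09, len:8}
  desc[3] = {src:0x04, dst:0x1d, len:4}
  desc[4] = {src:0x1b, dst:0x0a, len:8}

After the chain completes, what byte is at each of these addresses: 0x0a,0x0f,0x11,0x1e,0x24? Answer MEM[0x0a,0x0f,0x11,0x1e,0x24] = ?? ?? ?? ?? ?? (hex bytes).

[0] 0x02->0x22 len=3 : dc 57 0e
[1] 0x24->0x0e len=6 : 0e d8 85 44 a1 9a
[2] 0x20->0x09 len=8 : ea 61 dc 57 0e d8 85 44
[3] 0x04->0x1d len=4 : 0e 45 2c ca
[4] 0x1b->0x0a len=8 : a1 8d 0e 45 2c ca 61 dc
query mem[0x0a]=0xa1, mem[0x0f]=0xca, mem[0x11]=0xdc, mem[0x1e]=0x45, mem[0x24]=0x0e

MEM[0x0a,0x0f,0x11,0x1e,0x24] = a1 ca dc 45 0e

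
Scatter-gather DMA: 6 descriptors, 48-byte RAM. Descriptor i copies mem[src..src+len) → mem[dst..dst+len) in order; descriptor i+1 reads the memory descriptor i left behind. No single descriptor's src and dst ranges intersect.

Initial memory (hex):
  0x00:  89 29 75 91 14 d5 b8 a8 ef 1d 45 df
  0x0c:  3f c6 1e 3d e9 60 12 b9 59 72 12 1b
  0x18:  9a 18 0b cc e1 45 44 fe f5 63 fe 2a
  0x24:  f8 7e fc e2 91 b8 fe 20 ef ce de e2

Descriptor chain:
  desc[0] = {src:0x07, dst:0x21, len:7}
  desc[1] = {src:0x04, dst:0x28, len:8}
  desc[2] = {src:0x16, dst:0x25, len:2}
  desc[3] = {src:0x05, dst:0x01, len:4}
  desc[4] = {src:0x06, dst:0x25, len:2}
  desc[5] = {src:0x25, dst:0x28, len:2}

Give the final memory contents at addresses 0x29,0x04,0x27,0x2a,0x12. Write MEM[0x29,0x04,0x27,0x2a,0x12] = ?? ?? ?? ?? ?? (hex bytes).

MEM[0x29,0x04,0x27,0x2a,0x12] = a8 ef c6 b8 12

  after D0: wrote 7B at 0x21 = a8ef1d45df3fc6
  after D1: wrote 8B at 0x28 = 14d5b8a8ef1d45df
  after D2: wrote 2B at 0x25 = 121b
  after D3: wrote 4B at 0x01 = d5b8a8ef
  after D4: wrote 2B at 0x25 = b8a8
  after D5: wrote 2B at 0x28 = b8a8
query mem[0x29]=0xa8, mem[0x04]=0xef, mem[0x27]=0xc6, mem[0x2a]=0xb8, mem[0x12]=0x12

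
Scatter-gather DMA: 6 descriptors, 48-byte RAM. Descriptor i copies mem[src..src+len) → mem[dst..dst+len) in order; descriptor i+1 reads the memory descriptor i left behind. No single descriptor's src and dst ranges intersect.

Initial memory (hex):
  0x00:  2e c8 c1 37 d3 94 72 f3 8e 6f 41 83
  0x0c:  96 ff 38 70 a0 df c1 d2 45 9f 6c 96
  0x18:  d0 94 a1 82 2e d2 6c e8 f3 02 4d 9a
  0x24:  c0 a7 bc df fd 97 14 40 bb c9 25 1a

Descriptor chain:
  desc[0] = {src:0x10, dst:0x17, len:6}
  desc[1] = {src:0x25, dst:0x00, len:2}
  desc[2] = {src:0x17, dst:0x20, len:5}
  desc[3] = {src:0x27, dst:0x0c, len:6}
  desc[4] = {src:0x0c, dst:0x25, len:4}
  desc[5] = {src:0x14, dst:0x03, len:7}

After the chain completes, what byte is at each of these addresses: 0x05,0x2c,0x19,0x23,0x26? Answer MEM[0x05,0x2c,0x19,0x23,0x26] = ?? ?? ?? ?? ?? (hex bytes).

MEM[0x05,0x2c,0x19,0x23,0x26] = 6c bb c1 d2 fd

[0] 0x10->0x17 len=6 : a0 df c1 d2 45 9f
[1] 0x25->0x00 len=2 : a7 bc
[2] 0x17->0x20 len=5 : a0 df c1 d2 45
[3] 0x27->0x0c len=6 : df fd 97 14 40 bb
[4] 0x0c->0x25 len=4 : df fd 97 14
[5] 0x14->0x03 len=7 : 45 9f 6c a0 df c1 d2
query mem[0x05]=0x6c, mem[0x2c]=0xbb, mem[0x19]=0xc1, mem[0x23]=0xd2, mem[0x26]=0xfd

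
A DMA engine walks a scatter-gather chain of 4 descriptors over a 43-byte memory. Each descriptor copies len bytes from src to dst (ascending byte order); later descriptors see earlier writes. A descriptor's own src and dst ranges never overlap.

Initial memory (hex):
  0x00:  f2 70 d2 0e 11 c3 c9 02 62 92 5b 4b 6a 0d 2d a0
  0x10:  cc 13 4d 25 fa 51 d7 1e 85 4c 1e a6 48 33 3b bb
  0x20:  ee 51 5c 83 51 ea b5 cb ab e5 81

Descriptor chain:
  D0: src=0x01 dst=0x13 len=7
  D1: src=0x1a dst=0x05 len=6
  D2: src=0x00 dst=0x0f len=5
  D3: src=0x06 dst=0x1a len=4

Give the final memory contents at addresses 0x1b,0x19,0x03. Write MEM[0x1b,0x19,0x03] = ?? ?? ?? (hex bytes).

MEM[0x1b,0x19,0x03] = 48 02 0e

  after D0: wrote 7B at 0x13 = 70d20e11c3c902
  after D1: wrote 6B at 0x05 = 1ea648333bbb
  after D2: wrote 5B at 0x0f = f270d20e11
  after D3: wrote 4B at 0x1a = a648333b
query mem[0x1b]=0x48, mem[0x19]=0x02, mem[0x03]=0x0e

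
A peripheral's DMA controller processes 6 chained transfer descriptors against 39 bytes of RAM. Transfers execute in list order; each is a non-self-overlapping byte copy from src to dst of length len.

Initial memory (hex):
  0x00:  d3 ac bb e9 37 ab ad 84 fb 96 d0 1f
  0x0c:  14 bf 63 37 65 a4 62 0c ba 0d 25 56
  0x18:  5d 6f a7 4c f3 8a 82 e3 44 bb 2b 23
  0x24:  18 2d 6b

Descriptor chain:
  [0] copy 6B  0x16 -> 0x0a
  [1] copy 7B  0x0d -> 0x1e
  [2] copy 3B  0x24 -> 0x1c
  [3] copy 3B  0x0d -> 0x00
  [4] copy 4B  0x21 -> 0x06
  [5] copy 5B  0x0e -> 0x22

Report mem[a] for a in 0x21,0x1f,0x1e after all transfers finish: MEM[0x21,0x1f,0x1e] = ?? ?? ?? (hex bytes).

D0: mem[0x0a..0x0f] <- [25 56 5d 6f a7 4c]
D1: mem[0x1e..0x24] <- [6f a7 4c 65 a4 62 0c]
D2: mem[0x1c..0x1e] <- [0c 2d 6b]
D3: mem[0x00..0x02] <- [6f a7 4c]
D4: mem[0x06..0x09] <- [65 a4 62 0c]
D5: mem[0x22..0x26] <- [a7 4c 65 a4 62]
query mem[0x21]=0x65, mem[0x1f]=0xa7, mem[0x1e]=0x6b

MEM[0x21,0x1f,0x1e] = 65 a7 6b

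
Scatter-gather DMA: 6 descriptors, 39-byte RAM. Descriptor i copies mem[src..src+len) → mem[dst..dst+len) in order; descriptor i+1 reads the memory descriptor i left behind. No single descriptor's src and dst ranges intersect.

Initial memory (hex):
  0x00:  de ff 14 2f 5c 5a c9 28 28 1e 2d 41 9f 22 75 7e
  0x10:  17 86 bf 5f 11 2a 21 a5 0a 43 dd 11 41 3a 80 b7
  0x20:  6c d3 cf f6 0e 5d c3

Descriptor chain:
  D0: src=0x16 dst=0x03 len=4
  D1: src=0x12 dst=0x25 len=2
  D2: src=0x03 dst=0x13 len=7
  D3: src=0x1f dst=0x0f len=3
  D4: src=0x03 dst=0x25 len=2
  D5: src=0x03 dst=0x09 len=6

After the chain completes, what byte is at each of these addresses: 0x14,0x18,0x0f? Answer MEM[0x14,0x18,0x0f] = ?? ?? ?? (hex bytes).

[0] 0x16->0x03 len=4 : 21 a5 0a 43
[1] 0x12->0x25 len=2 : bf 5f
[2] 0x03->0x13 len=7 : 21 a5 0a 43 28 28 1e
[3] 0x1f->0x0f len=3 : b7 6c d3
[4] 0x03->0x25 len=2 : 21 a5
[5] 0x03->0x09 len=6 : 21 a5 0a 43 28 28
query mem[0x14]=0xa5, mem[0x18]=0x28, mem[0x0f]=0xb7

MEM[0x14,0x18,0x0f] = a5 28 b7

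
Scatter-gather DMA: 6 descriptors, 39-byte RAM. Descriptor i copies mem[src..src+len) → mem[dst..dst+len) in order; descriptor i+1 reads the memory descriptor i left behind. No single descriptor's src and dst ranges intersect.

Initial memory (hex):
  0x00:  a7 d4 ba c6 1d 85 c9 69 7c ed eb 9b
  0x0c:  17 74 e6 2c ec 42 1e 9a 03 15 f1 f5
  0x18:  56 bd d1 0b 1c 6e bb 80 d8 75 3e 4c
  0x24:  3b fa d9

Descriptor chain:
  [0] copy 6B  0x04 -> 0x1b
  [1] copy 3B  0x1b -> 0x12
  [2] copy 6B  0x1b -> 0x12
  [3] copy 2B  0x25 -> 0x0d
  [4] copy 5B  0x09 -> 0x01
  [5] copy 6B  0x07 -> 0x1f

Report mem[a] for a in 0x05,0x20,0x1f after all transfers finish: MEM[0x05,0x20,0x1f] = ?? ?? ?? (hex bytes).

D0: mem[0x1b..0x20] <- [1d 85 c9 69 7c ed]
D1: mem[0x12..0x14] <- [1d 85 c9]
D2: mem[0x12..0x17] <- [1d 85 c9 69 7c ed]
D3: mem[0x0d..0x0e] <- [fa d9]
D4: mem[0x01..0x05] <- [ed eb 9b 17 fa]
D5: mem[0x1f..0x24] <- [69 7c ed eb 9b 17]
query mem[0x05]=0xfa, mem[0x20]=0x7c, mem[0x1f]=0x69

MEM[0x05,0x20,0x1f] = fa 7c 69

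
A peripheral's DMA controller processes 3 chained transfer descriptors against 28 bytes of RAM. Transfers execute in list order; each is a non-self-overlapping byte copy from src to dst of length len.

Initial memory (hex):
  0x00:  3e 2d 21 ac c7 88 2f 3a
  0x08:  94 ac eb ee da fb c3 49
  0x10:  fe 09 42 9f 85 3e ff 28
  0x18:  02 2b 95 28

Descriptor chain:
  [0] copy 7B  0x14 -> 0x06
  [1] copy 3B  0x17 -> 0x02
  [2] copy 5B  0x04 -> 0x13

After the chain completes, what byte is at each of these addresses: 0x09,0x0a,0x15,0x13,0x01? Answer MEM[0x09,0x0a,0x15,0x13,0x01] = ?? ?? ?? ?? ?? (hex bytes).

  after D0: wrote 7B at 0x06 = 853eff28022b95
  after D1: wrote 3B at 0x02 = 28022b
  after D2: wrote 5B at 0x13 = 2b88853eff
query mem[0x09]=0x28, mem[0x0a]=0x02, mem[0x15]=0x85, mem[0x13]=0x2b, mem[0x01]=0x2d

MEM[0x09,0x0a,0x15,0x13,0x01] = 28 02 85 2b 2d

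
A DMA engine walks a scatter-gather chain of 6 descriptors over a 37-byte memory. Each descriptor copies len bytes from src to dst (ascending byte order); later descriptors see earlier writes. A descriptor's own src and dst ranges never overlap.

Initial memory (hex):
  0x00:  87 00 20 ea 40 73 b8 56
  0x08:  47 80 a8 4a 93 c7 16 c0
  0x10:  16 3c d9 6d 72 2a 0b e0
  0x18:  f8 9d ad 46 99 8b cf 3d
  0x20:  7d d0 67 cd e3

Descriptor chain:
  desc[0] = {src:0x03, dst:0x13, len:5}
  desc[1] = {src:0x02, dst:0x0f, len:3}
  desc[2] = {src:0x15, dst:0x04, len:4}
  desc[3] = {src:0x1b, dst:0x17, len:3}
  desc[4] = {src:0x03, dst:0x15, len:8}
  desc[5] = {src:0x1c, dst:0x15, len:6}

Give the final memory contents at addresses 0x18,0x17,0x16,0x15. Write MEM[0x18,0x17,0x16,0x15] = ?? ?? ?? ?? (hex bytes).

[0] 0x03->0x13 len=5 : ea 40 73 b8 56
[1] 0x02->0x0f len=3 : 20 ea 40
[2] 0x15->0x04 len=4 : 73 b8 56 f8
[3] 0x1b->0x17 len=3 : 46 99 8b
[4] 0x03->0x15 len=8 : ea 73 b8 56 f8 47 80 a8
[5] 0x1c->0x15 len=6 : a8 8b cf 3d 7d d0
query mem[0x18]=0x3d, mem[0x17]=0xcf, mem[0x16]=0x8b, mem[0x15]=0xa8

MEM[0x18,0x17,0x16,0x15] = 3d cf 8b a8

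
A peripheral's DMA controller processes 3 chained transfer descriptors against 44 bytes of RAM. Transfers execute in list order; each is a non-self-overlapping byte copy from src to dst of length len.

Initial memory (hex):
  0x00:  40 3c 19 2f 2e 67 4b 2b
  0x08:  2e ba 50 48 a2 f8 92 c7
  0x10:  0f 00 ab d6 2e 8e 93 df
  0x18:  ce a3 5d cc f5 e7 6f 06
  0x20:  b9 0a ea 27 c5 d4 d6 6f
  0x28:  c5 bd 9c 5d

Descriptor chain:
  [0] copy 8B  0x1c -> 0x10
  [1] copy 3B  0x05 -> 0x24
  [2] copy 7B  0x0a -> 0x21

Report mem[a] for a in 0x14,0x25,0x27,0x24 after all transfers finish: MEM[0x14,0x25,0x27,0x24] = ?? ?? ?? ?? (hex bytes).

MEM[0x14,0x25,0x27,0x24] = b9 92 f5 f8

#0 dst[0x10+8] := {0xf5,0xe7,0x6f,0x06,0xb9,0x0a,0xea,0x27}
#1 dst[0x24+3] := {0x67,0x4b,0x2b}
#2 dst[0x21+7] := {0x50,0x48,0xa2,0xf8,0x92,0xc7,0xf5}
query mem[0x14]=0xb9, mem[0x25]=0x92, mem[0x27]=0xf5, mem[0x24]=0xf8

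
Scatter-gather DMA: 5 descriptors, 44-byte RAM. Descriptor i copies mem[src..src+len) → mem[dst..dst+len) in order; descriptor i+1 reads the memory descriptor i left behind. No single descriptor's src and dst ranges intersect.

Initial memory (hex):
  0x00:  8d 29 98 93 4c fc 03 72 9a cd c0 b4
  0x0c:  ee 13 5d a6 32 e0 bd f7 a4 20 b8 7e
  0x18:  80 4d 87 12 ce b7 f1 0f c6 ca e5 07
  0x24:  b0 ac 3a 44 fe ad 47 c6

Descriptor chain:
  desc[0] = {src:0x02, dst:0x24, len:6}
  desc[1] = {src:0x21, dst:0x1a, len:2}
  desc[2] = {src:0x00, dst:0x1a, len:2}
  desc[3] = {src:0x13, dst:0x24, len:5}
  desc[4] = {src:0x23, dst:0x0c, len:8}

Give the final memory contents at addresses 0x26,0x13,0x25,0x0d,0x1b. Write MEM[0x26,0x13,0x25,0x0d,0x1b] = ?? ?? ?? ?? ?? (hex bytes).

D0: mem[0x24..0x29] <- [98 93 4c fc 03 72]
D1: mem[0x1a..0x1b] <- [ca e5]
D2: mem[0x1a..0x1b] <- [8d 29]
D3: mem[0x24..0x28] <- [f7 a4 20 b8 7e]
D4: mem[0x0c..0x13] <- [07 f7 a4 20 b8 7e 72 47]
query mem[0x26]=0x20, mem[0x13]=0x47, mem[0x25]=0xa4, mem[0x0d]=0xf7, mem[0x1b]=0x29

MEM[0x26,0x13,0x25,0x0d,0x1b] = 20 47 a4 f7 29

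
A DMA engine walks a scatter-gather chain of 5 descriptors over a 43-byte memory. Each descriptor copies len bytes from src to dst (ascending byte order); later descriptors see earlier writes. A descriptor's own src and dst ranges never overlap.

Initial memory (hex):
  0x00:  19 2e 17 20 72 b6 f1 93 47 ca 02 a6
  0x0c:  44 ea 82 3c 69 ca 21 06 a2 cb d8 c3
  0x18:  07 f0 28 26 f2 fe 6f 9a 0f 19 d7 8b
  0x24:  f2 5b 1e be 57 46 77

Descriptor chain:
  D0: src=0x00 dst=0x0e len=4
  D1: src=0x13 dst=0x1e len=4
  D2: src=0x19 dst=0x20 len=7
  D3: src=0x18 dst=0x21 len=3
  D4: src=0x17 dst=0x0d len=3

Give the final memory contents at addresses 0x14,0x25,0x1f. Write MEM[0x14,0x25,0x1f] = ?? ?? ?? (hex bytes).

#0 dst[0x0e+4] := {0x19,0x2e,0x17,0x20}
#1 dst[0x1e+4] := {0x06,0xa2,0xcb,0xd8}
#2 dst[0x20+7] := {0xf0,0x28,0x26,0xf2,0xfe,0x06,0xa2}
#3 dst[0x21+3] := {0x07,0xf0,0x28}
#4 dst[0x0d+3] := {0xc3,0x07,0xf0}
query mem[0x14]=0xa2, mem[0x25]=0x06, mem[0x1f]=0xa2

MEM[0x14,0x25,0x1f] = a2 06 a2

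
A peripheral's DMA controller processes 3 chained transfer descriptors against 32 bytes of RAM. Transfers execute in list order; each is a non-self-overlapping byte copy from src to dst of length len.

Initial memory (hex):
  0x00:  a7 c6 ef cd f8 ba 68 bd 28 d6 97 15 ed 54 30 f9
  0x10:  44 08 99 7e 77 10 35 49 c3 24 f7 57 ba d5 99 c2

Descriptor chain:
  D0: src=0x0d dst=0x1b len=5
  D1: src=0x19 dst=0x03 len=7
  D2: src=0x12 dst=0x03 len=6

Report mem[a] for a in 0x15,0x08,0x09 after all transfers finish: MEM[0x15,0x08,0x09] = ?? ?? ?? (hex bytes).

MEM[0x15,0x08,0x09] = 10 49 08

#0 dst[0x1b+5] := {0x54,0x30,0xf9,0x44,0x08}
#1 dst[0x03+7] := {0x24,0xf7,0x54,0x30,0xf9,0x44,0x08}
#2 dst[0x03+6] := {0x99,0x7e,0x77,0x10,0x35,0x49}
query mem[0x15]=0x10, mem[0x08]=0x49, mem[0x09]=0x08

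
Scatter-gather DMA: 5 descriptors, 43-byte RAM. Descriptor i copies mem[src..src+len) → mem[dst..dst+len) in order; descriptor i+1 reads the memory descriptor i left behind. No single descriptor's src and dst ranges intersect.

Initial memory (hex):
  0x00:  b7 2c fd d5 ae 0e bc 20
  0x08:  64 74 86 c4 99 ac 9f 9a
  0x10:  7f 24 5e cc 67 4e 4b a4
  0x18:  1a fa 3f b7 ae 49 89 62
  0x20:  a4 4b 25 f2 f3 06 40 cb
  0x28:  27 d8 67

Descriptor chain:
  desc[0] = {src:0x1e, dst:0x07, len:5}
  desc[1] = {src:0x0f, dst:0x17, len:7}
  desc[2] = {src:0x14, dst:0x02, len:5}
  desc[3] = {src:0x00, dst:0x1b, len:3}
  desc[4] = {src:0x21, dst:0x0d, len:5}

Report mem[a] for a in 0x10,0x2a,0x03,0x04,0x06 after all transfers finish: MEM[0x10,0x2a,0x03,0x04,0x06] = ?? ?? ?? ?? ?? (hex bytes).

#0 dst[0x07+5] := {0x89,0x62,0xa4,0x4b,0x25}
#1 dst[0x17+7] := {0x9a,0x7f,0x24,0x5e,0xcc,0x67,0x4e}
#2 dst[0x02+5] := {0x67,0x4e,0x4b,0x9a,0x7f}
#3 dst[0x1b+3] := {0xb7,0x2c,0x67}
#4 dst[0x0d+5] := {0x4b,0x25,0xf2,0xf3,0x06}
query mem[0x10]=0xf3, mem[0x2a]=0x67, mem[0x03]=0x4e, mem[0x04]=0x4b, mem[0x06]=0x7f

MEM[0x10,0x2a,0x03,0x04,0x06] = f3 67 4e 4b 7f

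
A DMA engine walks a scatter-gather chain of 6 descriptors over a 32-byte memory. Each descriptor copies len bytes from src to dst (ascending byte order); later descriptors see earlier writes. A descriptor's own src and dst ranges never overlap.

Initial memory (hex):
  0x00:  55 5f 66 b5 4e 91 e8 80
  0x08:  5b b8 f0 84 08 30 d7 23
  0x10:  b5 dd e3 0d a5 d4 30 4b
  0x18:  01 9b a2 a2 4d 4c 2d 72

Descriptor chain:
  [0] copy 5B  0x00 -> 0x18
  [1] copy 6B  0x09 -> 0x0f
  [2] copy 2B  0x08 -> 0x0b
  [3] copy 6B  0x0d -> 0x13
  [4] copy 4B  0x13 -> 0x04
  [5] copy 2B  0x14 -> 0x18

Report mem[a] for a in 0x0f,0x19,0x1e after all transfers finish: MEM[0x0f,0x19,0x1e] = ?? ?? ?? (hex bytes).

MEM[0x0f,0x19,0x1e] = b8 b8 2d

  after D0: wrote 5B at 0x18 = 555f66b54e
  after D1: wrote 6B at 0x0f = b8f0840830d7
  after D2: wrote 2B at 0x0b = 5bb8
  after D3: wrote 6B at 0x13 = 30d7b8f08408
  after D4: wrote 4B at 0x04 = 30d7b8f0
  after D5: wrote 2B at 0x18 = d7b8
query mem[0x0f]=0xb8, mem[0x19]=0xb8, mem[0x1e]=0x2d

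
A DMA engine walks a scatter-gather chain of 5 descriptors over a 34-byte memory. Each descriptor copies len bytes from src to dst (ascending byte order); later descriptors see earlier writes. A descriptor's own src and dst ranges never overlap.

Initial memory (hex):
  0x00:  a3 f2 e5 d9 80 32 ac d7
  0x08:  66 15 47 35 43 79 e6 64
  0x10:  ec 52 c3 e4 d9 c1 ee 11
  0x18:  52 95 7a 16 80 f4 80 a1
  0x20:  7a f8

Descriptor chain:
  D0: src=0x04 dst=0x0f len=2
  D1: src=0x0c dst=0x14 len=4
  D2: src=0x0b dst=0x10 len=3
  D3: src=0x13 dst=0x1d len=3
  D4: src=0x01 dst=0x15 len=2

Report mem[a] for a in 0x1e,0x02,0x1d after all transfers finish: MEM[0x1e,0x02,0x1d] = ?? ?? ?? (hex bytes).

  after D0: wrote 2B at 0x0f = 8032
  after D1: wrote 4B at 0x14 = 4379e680
  after D2: wrote 3B at 0x10 = 354379
  after D3: wrote 3B at 0x1d = e44379
  after D4: wrote 2B at 0x15 = f2e5
query mem[0x1e]=0x43, mem[0x02]=0xe5, mem[0x1d]=0xe4

MEM[0x1e,0x02,0x1d] = 43 e5 e4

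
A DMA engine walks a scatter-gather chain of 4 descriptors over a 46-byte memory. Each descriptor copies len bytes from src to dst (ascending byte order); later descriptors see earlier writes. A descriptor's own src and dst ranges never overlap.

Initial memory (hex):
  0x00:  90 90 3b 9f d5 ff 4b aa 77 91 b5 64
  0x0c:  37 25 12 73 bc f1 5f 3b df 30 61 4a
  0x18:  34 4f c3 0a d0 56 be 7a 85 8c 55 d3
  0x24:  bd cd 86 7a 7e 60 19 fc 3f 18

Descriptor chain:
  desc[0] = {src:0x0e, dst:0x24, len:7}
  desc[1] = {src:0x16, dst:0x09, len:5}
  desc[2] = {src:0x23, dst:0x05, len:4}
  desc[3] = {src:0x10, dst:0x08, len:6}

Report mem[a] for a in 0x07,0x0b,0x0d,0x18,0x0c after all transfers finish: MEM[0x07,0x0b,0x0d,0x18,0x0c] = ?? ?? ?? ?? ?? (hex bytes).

  after D0: wrote 7B at 0x24 = 1273bcf15f3bdf
  after D1: wrote 5B at 0x09 = 614a344fc3
  after D2: wrote 4B at 0x05 = d31273bc
  after D3: wrote 6B at 0x08 = bcf15f3bdf30
query mem[0x07]=0x73, mem[0x0b]=0x3b, mem[0x0d]=0x30, mem[0x18]=0x34, mem[0x0c]=0xdf

MEM[0x07,0x0b,0x0d,0x18,0x0c] = 73 3b 30 34 df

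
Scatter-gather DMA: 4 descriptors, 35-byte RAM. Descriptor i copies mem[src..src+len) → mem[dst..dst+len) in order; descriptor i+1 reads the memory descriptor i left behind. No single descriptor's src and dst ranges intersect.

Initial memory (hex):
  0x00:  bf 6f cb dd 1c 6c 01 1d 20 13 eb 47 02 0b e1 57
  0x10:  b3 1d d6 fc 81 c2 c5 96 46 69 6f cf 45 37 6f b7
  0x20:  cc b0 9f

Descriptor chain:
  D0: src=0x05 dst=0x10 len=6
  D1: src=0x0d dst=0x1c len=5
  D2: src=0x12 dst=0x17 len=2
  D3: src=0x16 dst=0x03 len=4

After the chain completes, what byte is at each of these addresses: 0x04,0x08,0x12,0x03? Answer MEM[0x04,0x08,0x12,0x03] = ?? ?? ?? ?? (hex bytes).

  after D0: wrote 6B at 0x10 = 6c011d2013eb
  after D1: wrote 5B at 0x1c = 0be1576c01
  after D2: wrote 2B at 0x17 = 1d20
  after D3: wrote 4B at 0x03 = c51d2069
query mem[0x04]=0x1d, mem[0x08]=0x20, mem[0x12]=0x1d, mem[0x03]=0xc5

MEM[0x04,0x08,0x12,0x03] = 1d 20 1d c5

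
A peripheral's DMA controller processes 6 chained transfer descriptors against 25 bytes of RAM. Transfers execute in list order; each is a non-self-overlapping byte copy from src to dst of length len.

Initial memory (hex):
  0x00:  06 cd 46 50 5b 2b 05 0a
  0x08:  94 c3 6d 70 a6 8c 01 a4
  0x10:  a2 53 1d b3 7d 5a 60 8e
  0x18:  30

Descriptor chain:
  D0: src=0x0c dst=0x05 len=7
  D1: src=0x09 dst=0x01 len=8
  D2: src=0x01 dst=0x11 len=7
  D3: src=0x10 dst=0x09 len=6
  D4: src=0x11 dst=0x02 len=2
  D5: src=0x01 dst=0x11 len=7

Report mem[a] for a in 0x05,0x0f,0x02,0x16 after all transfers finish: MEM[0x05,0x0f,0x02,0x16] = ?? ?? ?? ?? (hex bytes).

D0: mem[0x05..0x0b] <- [a6 8c 01 a4 a2 53 1d]
D1: mem[0x01..0x08] <- [a2 53 1d a6 8c 01 a4 a2]
D2: mem[0x11..0x17] <- [a2 53 1d a6 8c 01 a4]
D3: mem[0x09..0x0e] <- [a2 a2 53 1d a6 8c]
D4: mem[0x02..0x03] <- [a2 53]
D5: mem[0x11..0x17] <- [a2 a2 53 a6 8c 01 a4]
query mem[0x05]=0x8c, mem[0x0f]=0xa4, mem[0x02]=0xa2, mem[0x16]=0x01

MEM[0x05,0x0f,0x02,0x16] = 8c a4 a2 01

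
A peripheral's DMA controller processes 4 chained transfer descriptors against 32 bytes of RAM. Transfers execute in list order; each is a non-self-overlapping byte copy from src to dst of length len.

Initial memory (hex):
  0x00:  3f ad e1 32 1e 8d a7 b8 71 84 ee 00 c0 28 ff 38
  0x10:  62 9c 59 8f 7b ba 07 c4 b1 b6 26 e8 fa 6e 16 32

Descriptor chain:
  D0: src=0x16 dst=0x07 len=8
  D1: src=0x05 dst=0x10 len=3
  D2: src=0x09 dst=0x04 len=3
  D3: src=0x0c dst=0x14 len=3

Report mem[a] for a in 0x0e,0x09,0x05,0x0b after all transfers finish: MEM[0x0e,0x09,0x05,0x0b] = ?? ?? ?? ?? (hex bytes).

MEM[0x0e,0x09,0x05,0x0b] = 6e b1 b6 26

D0: mem[0x07..0x0e] <- [07 c4 b1 b6 26 e8 fa 6e]
D1: mem[0x10..0x12] <- [8d a7 07]
D2: mem[0x04..0x06] <- [b1 b6 26]
D3: mem[0x14..0x16] <- [e8 fa 6e]
query mem[0x0e]=0x6e, mem[0x09]=0xb1, mem[0x05]=0xb6, mem[0x0b]=0x26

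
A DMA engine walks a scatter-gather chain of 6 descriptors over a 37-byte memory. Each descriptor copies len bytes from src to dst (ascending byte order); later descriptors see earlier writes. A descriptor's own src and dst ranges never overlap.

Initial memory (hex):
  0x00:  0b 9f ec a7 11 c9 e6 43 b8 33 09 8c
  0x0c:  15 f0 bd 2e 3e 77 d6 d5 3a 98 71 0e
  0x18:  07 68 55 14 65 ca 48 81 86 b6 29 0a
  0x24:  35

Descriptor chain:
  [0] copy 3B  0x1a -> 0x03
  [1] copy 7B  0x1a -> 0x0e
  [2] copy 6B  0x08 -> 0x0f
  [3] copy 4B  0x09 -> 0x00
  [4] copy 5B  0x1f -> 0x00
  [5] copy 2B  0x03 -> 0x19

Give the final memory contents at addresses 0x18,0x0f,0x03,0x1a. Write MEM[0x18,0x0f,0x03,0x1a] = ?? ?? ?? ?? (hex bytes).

  after D0: wrote 3B at 0x03 = 551465
  after D1: wrote 7B at 0x0e = 551465ca488186
  after D2: wrote 6B at 0x0f = b833098c15f0
  after D3: wrote 4B at 0x00 = 33098c15
  after D4: wrote 5B at 0x00 = 8186b6290a
  after D5: wrote 2B at 0x19 = 290a
query mem[0x18]=0x07, mem[0x0f]=0xb8, mem[0x03]=0x29, mem[0x1a]=0x0a

MEM[0x18,0x0f,0x03,0x1a] = 07 b8 29 0a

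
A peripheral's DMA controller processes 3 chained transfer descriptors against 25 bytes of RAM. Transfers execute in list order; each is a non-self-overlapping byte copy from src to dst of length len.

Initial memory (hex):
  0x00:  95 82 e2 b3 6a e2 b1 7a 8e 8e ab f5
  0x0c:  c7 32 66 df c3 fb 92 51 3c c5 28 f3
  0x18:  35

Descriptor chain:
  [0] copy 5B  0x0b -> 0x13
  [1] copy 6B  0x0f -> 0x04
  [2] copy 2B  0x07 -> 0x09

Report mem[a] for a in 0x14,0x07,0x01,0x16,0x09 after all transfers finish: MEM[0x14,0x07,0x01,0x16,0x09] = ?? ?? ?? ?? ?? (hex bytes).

MEM[0x14,0x07,0x01,0x16,0x09] = c7 92 82 66 92

[0] 0x0b->0x13 len=5 : f5 c7 32 66 df
[1] 0x0f->0x04 len=6 : df c3 fb 92 f5 c7
[2] 0x07->0x09 len=2 : 92 f5
query mem[0x14]=0xc7, mem[0x07]=0x92, mem[0x01]=0x82, mem[0x16]=0x66, mem[0x09]=0x92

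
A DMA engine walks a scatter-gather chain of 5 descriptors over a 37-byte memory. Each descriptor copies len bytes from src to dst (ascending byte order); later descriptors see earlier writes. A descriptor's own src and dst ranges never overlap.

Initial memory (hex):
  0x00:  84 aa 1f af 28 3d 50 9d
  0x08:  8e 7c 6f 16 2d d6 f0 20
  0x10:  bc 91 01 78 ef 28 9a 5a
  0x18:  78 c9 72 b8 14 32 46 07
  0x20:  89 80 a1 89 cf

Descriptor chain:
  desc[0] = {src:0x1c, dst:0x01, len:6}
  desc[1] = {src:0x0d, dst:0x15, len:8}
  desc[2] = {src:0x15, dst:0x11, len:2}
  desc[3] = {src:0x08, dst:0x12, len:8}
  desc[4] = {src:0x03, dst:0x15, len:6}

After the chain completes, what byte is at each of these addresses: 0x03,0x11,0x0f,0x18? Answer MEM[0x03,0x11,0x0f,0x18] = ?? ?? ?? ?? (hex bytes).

D0: mem[0x01..0x06] <- [14 32 46 07 89 80]
D1: mem[0x15..0x1c] <- [d6 f0 20 bc 91 01 78 ef]
D2: mem[0x11..0x12] <- [d6 f0]
D3: mem[0x12..0x19] <- [8e 7c 6f 16 2d d6 f0 20]
D4: mem[0x15..0x1a] <- [46 07 89 80 9d 8e]
query mem[0x03]=0x46, mem[0x11]=0xd6, mem[0x0f]=0x20, mem[0x18]=0x80

MEM[0x03,0x11,0x0f,0x18] = 46 d6 20 80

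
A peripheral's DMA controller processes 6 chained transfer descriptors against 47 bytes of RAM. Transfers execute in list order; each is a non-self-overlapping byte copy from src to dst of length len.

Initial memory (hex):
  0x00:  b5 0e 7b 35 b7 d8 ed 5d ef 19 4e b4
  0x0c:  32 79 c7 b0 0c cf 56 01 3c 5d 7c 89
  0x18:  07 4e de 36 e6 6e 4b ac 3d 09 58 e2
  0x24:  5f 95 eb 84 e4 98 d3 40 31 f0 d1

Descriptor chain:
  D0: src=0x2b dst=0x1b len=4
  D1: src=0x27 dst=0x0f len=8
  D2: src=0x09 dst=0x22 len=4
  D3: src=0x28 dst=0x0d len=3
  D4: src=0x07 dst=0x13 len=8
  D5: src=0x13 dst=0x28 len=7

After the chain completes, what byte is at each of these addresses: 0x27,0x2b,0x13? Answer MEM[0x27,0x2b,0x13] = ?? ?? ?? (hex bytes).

[0] 0x2b->0x1b len=4 : 40 31 f0 d1
[1] 0x27->0x0f len=8 : 84 e4 98 d3 40 31 f0 d1
[2] 0x09->0x22 len=4 : 19 4e b4 32
[3] 0x28->0x0d len=3 : e4 98 d3
[4] 0x07->0x13 len=8 : 5d ef 19 4e b4 32 e4 98
[5] 0x13->0x28 len=7 : 5d ef 19 4e b4 32 e4
query mem[0x27]=0x84, mem[0x2b]=0x4e, mem[0x13]=0x5d

MEM[0x27,0x2b,0x13] = 84 4e 5d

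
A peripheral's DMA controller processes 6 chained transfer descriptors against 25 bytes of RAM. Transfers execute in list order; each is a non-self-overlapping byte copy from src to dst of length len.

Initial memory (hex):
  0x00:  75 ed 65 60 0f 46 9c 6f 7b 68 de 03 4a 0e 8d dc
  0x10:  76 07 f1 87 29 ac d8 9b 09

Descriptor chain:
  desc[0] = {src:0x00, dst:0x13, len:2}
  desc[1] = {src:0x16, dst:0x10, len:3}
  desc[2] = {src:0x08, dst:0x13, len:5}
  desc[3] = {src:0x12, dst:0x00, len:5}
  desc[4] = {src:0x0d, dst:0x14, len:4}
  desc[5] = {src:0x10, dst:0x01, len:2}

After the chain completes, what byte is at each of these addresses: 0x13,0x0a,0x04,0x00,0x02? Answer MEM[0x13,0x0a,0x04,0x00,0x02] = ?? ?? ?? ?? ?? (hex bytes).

[0] 0x00->0x13 len=2 : 75 ed
[1] 0x16->0x10 len=3 : d8 9b 09
[2] 0x08->0x13 len=5 : 7b 68 de 03 4a
[3] 0x12->0x00 len=5 : 09 7b 68 de 03
[4] 0x0d->0x14 len=4 : 0e 8d dc d8
[5] 0x10->0x01 len=2 : d8 9b
query mem[0x13]=0x7b, mem[0x0a]=0xde, mem[0x04]=0x03, mem[0x00]=0x09, mem[0x02]=0x9b

MEM[0x13,0x0a,0x04,0x00,0x02] = 7b de 03 09 9b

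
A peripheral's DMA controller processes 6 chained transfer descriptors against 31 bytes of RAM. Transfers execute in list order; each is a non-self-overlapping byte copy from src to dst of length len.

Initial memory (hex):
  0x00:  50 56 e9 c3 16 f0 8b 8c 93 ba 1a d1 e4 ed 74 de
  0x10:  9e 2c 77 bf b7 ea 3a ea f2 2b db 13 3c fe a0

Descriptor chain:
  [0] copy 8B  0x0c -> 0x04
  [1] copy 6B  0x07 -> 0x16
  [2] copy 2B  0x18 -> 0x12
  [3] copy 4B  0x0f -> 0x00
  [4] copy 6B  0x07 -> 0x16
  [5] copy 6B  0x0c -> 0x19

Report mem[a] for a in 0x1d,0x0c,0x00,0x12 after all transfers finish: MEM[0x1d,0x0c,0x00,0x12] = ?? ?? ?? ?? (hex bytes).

MEM[0x1d,0x0c,0x00,0x12] = 9e e4 de 2c

D0: mem[0x04..0x0b] <- [e4 ed 74 de 9e 2c 77 bf]
D1: mem[0x16..0x1b] <- [de 9e 2c 77 bf e4]
D2: mem[0x12..0x13] <- [2c 77]
D3: mem[0x00..0x03] <- [de 9e 2c 2c]
D4: mem[0x16..0x1b] <- [de 9e 2c 77 bf e4]
D5: mem[0x19..0x1e] <- [e4 ed 74 de 9e 2c]
query mem[0x1d]=0x9e, mem[0x0c]=0xe4, mem[0x00]=0xde, mem[0x12]=0x2c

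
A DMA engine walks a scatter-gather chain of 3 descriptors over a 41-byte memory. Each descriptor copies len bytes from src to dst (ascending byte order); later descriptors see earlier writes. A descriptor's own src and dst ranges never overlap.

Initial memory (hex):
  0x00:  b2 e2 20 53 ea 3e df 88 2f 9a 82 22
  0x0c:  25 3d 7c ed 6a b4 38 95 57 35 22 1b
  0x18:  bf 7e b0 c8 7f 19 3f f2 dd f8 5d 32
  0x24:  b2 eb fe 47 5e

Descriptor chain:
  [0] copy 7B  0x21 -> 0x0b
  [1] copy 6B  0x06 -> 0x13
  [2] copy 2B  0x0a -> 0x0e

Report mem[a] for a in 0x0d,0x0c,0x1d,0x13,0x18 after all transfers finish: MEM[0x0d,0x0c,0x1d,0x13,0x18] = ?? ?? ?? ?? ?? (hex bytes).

MEM[0x0d,0x0c,0x1d,0x13,0x18] = 32 5d 19 df f8

#0 dst[0x0b+7] := {0xf8,0x5d,0x32,0xb2,0xeb,0xfe,0x47}
#1 dst[0x13+6] := {0xdf,0x88,0x2f,0x9a,0x82,0xf8}
#2 dst[0x0e+2] := {0x82,0xf8}
query mem[0x0d]=0x32, mem[0x0c]=0x5d, mem[0x1d]=0x19, mem[0x13]=0xdf, mem[0x18]=0xf8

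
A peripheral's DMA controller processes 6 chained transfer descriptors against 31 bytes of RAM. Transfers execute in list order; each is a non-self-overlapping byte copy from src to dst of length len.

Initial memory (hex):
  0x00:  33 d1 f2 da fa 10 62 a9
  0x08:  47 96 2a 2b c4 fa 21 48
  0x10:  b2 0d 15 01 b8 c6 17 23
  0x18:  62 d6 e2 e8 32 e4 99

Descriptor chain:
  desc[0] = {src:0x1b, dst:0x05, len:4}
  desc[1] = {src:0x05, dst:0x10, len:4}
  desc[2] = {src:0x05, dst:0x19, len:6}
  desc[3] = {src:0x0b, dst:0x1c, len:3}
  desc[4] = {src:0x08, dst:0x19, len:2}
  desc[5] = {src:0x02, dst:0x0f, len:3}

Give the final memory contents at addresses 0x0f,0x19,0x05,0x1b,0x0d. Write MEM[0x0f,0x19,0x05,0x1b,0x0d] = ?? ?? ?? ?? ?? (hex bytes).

MEM[0x0f,0x19,0x05,0x1b,0x0d] = f2 99 e8 e4 fa

#0 dst[0x05+4] := {0xe8,0x32,0xe4,0x99}
#1 dst[0x10+4] := {0xe8,0x32,0xe4,0x99}
#2 dst[0x19+6] := {0xe8,0x32,0xe4,0x99,0x96,0x2a}
#3 dst[0x1c+3] := {0x2b,0xc4,0xfa}
#4 dst[0x19+2] := {0x99,0x96}
#5 dst[0x0f+3] := {0xf2,0xda,0xfa}
query mem[0x0f]=0xf2, mem[0x19]=0x99, mem[0x05]=0xe8, mem[0x1b]=0xe4, mem[0x0d]=0xfa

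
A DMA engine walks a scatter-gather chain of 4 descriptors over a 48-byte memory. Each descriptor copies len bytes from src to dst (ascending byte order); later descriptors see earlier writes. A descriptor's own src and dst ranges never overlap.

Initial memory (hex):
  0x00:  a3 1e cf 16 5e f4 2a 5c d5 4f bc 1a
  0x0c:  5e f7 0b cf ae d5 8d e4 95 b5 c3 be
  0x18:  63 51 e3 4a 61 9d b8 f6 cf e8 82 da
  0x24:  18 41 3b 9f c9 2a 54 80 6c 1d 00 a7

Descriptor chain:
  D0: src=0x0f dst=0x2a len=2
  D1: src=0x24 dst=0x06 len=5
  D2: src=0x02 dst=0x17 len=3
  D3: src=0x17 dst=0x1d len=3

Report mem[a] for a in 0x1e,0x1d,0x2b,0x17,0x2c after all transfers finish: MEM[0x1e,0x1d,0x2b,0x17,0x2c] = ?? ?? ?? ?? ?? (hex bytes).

[0] 0x0f->0x2a len=2 : cf ae
[1] 0x24->0x06 len=5 : 18 41 3b 9f c9
[2] 0x02->0x17 len=3 : cf 16 5e
[3] 0x17->0x1d len=3 : cf 16 5e
query mem[0x1e]=0x16, mem[0x1d]=0xcf, mem[0x2b]=0xae, mem[0x17]=0xcf, mem[0x2c]=0x6c

MEM[0x1e,0x1d,0x2b,0x17,0x2c] = 16 cf ae cf 6c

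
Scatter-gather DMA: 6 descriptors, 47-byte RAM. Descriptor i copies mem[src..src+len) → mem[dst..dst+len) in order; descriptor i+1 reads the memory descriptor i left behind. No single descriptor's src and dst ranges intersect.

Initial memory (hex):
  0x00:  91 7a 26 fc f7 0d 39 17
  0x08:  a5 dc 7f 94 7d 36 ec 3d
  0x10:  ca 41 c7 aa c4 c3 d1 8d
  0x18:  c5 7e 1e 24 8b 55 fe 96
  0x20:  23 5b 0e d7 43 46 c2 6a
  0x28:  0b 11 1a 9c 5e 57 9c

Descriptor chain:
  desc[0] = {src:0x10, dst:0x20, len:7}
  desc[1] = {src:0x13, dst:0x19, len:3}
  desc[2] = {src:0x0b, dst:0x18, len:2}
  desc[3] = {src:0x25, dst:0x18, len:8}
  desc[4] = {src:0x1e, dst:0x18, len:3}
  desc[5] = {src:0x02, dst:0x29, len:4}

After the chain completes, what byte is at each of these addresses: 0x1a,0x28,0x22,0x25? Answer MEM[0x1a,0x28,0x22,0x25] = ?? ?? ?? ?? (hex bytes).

MEM[0x1a,0x28,0x22,0x25] = ca 0b c7 c3

  after D0: wrote 7B at 0x20 = ca41c7aac4c3d1
  after D1: wrote 3B at 0x19 = aac4c3
  after D2: wrote 2B at 0x18 = 947d
  after D3: wrote 8B at 0x18 = c3d16a0b111a9c5e
  after D4: wrote 3B at 0x18 = 9c5eca
  after D5: wrote 4B at 0x29 = 26fcf70d
query mem[0x1a]=0xca, mem[0x28]=0x0b, mem[0x22]=0xc7, mem[0x25]=0xc3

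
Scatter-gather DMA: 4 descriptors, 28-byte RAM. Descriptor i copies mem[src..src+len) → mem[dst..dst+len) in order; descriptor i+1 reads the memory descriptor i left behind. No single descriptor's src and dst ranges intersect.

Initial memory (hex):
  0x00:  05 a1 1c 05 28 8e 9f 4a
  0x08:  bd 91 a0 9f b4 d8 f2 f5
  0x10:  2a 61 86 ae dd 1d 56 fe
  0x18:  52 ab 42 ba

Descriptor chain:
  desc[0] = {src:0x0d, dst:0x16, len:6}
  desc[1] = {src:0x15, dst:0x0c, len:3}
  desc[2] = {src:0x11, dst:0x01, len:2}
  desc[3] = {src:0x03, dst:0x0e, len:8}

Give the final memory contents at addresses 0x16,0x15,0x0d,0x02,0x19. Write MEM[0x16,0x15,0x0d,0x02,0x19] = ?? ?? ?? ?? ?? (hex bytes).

D0: mem[0x16..0x1b] <- [d8 f2 f5 2a 61 86]
D1: mem[0x0c..0x0e] <- [1d d8 f2]
D2: mem[0x01..0x02] <- [61 86]
D3: mem[0x0e..0x15] <- [05 28 8e 9f 4a bd 91 a0]
query mem[0x16]=0xd8, mem[0x15]=0xa0, mem[0x0d]=0xd8, mem[0x02]=0x86, mem[0x19]=0x2a

MEM[0x16,0x15,0x0d,0x02,0x19] = d8 a0 d8 86 2a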